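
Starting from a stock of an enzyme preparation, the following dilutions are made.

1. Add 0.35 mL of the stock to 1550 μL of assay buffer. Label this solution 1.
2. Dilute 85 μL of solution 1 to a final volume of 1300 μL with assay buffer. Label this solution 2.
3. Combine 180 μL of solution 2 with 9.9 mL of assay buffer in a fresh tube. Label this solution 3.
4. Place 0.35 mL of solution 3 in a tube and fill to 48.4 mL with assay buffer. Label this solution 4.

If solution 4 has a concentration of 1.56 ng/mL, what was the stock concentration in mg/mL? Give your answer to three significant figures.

1.00 mg/mL

Step 1: 0.35 mL + 1550 μL = 1.9 mL total → factor 1.9/0.35 = 5.4286
Step 2: 85 μL brought to 1300 μL → factor 1300/85 = 15.294
Step 3: 180 μL + 9.9 mL = 10080 μL total → factor 10080/180 = 56
Step 4: 0.35 mL brought to 48.4 mL → factor 48.4/0.35 = 138.29
Overall dilution factor = 5.4286 × 15.294 × 56 × 138.29 = 6.4295 × 10^5
Stock = 1.56 ng/mL × 6.4295 × 10^5 = 1.003 × 10^6 ng/mL = 1.00 mg/mL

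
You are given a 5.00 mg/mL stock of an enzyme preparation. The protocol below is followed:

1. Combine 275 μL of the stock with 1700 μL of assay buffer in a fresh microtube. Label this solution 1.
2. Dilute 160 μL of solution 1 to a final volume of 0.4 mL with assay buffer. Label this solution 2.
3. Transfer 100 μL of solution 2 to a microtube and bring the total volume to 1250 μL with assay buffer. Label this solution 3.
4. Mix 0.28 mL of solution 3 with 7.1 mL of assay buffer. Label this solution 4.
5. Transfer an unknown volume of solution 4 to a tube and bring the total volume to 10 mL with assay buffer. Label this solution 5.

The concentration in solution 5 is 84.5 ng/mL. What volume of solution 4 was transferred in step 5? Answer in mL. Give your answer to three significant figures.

1.00 mL

Step 1: 275 μL + 1700 μL = 1975 μL total → factor 1975/275 = 7.1818
Step 2: 160 μL brought to 0.4 mL → factor 400/160 = 2.5
Step 3: 100 μL brought to 1250 μL → factor 1250/100 = 12.5
Step 4: 0.28 mL + 7.1 mL = 7.38 mL total → factor 7.38/0.28 = 26.357
Step 5: v brought to 10 mL → factor = 10 mL/v
Product of known-step factors = 5915.4
Overall factor = 5.00 mg/mL / (84.5 ng/mL) = 59172
Step-5 factor = 59172 / 5915.4 = 10.003
v = 10 mL / 10.003 = 1.00 mL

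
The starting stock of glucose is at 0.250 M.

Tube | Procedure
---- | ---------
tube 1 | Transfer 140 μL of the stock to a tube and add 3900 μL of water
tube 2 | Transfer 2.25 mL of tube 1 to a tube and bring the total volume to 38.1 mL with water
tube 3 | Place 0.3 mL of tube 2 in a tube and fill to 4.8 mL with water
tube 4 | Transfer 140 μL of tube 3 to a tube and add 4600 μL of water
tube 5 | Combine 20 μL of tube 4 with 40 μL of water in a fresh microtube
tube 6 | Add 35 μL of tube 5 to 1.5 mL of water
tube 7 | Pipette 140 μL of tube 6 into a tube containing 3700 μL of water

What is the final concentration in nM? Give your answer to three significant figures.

0.262 nM

Step 1: 140 μL + 3900 μL = 4040 μL total → factor 4040/140 = 28.857
Step 2: 2.25 mL brought to 38.1 mL → factor 38.1/2.25 = 16.933
Step 3: 0.3 mL brought to 4.8 mL → factor 4.8/0.3 = 16
Step 4: 140 μL + 4600 μL = 4740 μL total → factor 4740/140 = 33.857
Step 5: 20 μL + 40 μL = 60 μL total → factor 60/20 = 3
Step 6: 35 μL + 1.5 mL = 1535 μL total → factor 1535/35 = 43.857
Step 7: 140 μL + 3700 μL = 3840 μL total → factor 3840/140 = 27.429
Overall dilution factor = 28.857 × 16.933 × 16 × 33.857 × 3 × 43.857 × 27.429 = 9.5528 × 10^8
Final = 0.250 M / 9.5528 × 10^8 = 2.617 × 10^-10 M = 0.262 nM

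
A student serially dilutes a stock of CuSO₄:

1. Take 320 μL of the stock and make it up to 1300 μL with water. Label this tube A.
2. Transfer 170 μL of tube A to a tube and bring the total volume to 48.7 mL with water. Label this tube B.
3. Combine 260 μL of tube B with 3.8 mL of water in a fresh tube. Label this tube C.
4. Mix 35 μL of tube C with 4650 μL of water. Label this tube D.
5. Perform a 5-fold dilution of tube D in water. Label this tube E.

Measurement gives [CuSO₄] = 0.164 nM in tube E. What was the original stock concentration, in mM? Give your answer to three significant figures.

1.99 mM

Step 1: 320 μL brought to 1300 μL → factor 1300/320 = 4.0625
Step 2: 170 μL brought to 48.7 mL → factor 48700/170 = 286.47
Step 3: 260 μL + 3.8 mL = 4060 μL total → factor 4060/260 = 15.615
Step 4: 35 μL + 4650 μL = 4685 μL total → factor 4685/35 = 133.86
Step 5: 5-fold → factor 5
Overall dilution factor = 4.0625 × 286.47 × 15.615 × 133.86 × 5 = 1.2163 × 10^7
Stock = 0.164 nM × 1.2163 × 10^7 = 1.995 × 10^6 nM = 1.99 mM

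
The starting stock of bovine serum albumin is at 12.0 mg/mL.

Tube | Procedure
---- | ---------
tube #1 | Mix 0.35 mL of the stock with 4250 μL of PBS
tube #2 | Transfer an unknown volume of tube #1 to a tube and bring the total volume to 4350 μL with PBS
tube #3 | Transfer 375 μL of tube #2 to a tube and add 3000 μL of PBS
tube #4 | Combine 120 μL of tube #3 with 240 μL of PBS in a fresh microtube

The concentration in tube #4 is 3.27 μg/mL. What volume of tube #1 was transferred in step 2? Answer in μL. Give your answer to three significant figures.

Step 1: 0.35 mL + 4250 μL = 4.6 mL total → factor 4.6/0.35 = 13.143
Step 2: v brought to 4350 μL → factor = 4350 μL/v
Step 3: 375 μL + 3000 μL = 3375 μL total → factor 3375/375 = 9
Step 4: 120 μL + 240 μL = 360 μL total → factor 360/120 = 3
Product of known-step factors = 354.86
Overall factor = 12.0 mg/mL / (3.27 μg/mL) = 3669.7
Step-2 factor = 3669.7 / 354.86 = 10.341
v = 4350 μL / 10.341 = 421 μL

421 μL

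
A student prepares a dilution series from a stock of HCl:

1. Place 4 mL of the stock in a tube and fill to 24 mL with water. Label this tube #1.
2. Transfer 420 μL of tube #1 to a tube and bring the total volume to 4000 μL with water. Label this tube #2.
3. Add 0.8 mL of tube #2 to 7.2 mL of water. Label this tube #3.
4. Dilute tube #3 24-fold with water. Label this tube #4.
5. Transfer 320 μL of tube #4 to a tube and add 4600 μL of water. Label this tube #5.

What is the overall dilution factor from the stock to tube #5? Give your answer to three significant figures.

Step 1: 4 mL brought to 24 mL → factor 24/4 = 6
Step 2: 420 μL brought to 4000 μL → factor 4000/420 = 9.5238
Step 3: 0.8 mL + 7.2 mL = 8 mL total → factor 8/0.8 = 10
Step 4: 24-fold → factor 24
Step 5: 320 μL + 4600 μL = 4920 μL total → factor 4920/320 = 15.375
Overall dilution factor = 6 × 9.5238 × 10 × 24 × 15.375 = 2.1086 × 10^5

2.11 × 10^5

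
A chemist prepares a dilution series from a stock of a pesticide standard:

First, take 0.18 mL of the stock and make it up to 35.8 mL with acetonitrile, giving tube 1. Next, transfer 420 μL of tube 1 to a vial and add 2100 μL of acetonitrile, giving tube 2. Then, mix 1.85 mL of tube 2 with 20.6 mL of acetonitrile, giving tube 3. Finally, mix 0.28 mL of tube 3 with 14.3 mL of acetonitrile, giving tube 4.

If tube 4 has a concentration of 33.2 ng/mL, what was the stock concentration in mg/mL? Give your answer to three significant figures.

25.0 mg/mL

Step 1: 0.18 mL brought to 35.8 mL → factor 35.8/0.18 = 198.89
Step 2: 420 μL + 2100 μL = 2520 μL total → factor 2520/420 = 6
Step 3: 1.85 mL + 20.6 mL = 22.45 mL total → factor 22.45/1.85 = 12.135
Step 4: 0.28 mL + 14.3 mL = 14.58 mL total → factor 14.58/0.28 = 52.071
Overall dilution factor = 198.89 × 6 × 12.135 × 52.071 = 7.5406 × 10^5
Stock = 33.2 ng/mL × 7.5406 × 10^5 = 2.503 × 10^7 ng/mL = 25.0 mg/mL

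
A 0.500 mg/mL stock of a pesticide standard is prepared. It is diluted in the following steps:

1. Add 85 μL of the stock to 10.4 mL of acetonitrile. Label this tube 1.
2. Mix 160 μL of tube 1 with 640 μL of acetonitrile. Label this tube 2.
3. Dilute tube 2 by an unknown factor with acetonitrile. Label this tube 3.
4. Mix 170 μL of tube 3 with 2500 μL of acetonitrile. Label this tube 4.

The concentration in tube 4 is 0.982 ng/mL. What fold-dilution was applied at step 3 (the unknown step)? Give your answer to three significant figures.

52.6-fold

Step 1: 85 μL + 10.4 mL = 10485 μL total → factor 10485/85 = 123.35
Step 2: 160 μL + 640 μL = 800 μL total → factor 800/160 = 5
Step 3: unknown factor x
Step 4: 170 μL + 2500 μL = 2670 μL total → factor 2670/170 = 15.706
Product of known-step factors = 9686.8
Overall factor = 0.500 mg/mL / (0.982 ng/mL) = 5.0916 × 10^5
x = 5.0916 × 10^5 / 9686.8 = 52.6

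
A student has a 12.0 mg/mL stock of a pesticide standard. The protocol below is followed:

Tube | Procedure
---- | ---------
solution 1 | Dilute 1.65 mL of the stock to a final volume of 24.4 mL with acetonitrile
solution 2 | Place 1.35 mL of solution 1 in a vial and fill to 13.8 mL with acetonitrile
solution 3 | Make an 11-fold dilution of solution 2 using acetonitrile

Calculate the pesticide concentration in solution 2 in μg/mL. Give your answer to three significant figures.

79.4 μg/mL

Step 1: 1.65 mL brought to 24.4 mL → factor 24.4/1.65 = 14.788
Step 2: 1.35 mL brought to 13.8 mL → factor 13.8/1.35 = 10.222
Dilution factor through solution 2 = 14.788 × 10.222 = 151.16
[solution 2] = 12.0 mg/mL / 151.16 = 0.07938 mg/mL = 79.4 μg/mL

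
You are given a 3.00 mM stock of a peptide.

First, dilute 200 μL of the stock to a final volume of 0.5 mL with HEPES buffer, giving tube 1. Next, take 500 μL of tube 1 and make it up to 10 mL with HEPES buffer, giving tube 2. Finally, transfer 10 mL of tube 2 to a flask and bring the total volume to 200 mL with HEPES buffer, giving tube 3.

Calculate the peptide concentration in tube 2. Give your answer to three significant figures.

Step 1: 200 μL brought to 0.5 mL → factor 500/200 = 2.5
Step 2: 500 μL brought to 10 mL → factor 10000/500 = 20
Dilution factor through tube 2 = 2.5 × 20 = 50
[tube 2] = 3.00 mM / 50 = 0.0600 mM

0.0600 mM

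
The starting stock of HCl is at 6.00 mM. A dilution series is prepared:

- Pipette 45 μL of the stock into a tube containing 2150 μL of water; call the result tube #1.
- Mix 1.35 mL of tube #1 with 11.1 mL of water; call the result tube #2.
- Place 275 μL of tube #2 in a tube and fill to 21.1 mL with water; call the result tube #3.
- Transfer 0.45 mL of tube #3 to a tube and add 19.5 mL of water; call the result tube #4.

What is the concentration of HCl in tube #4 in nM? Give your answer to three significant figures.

Step 1: 45 μL + 2150 μL = 2195 μL total → factor 2195/45 = 48.778
Step 2: 1.35 mL + 11.1 mL = 12.45 mL total → factor 12.45/1.35 = 9.2222
Step 3: 275 μL brought to 21.1 mL → factor 21100/275 = 76.727
Step 4: 0.45 mL + 19.5 mL = 19.95 mL total → factor 19.95/0.45 = 44.333
Overall dilution factor = 48.778 × 9.2222 × 76.727 × 44.333 = 1.5302 × 10^6
Final = 6.00 mM / 1.5302 × 10^6 = 3.921 × 10^-6 mM = 3.92 nM

3.92 nM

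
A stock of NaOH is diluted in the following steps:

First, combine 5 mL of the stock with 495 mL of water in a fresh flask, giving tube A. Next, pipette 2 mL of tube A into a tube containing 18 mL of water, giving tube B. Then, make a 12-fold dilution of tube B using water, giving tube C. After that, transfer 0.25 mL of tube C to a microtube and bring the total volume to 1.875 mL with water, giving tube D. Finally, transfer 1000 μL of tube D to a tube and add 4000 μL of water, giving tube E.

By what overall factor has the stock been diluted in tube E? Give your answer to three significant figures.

4.50 × 10^5

Step 1: 5 mL + 495 mL = 500 mL total → factor 500/5 = 100
Step 2: 2 mL + 18 mL = 20 mL total → factor 20/2 = 10
Step 3: 12-fold → factor 12
Step 4: 0.25 mL brought to 1.875 mL → factor 1.875/0.25 = 7.5
Step 5: 1000 μL + 4000 μL = 5000 μL total → factor 5000/1000 = 5
Overall dilution factor = 100 × 10 × 12 × 7.5 × 5 = 4.5 × 10^5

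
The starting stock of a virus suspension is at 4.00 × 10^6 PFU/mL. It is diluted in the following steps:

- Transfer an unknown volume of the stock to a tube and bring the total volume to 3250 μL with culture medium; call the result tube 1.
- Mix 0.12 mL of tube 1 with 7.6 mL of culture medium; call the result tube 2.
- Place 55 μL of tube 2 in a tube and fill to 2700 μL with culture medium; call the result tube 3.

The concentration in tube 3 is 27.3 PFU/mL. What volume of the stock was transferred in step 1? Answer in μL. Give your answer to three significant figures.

Step 1: v brought to 3250 μL → factor = 3250 μL/v
Step 2: 0.12 mL + 7.6 mL = 7.72 mL total → factor 7.72/0.12 = 64.333
Step 3: 55 μL brought to 2700 μL → factor 2700/55 = 49.091
Product of known-step factors = 3158.2
Overall factor = 4.00 × 10^6 PFU/mL / (27.3 PFU/mL) = 1.4652 × 10^5
Step-1 factor = 1.4652 × 10^5 / 3158.2 = 46.394
v = 3250 μL / 46.394 = 70.1 μL

70.1 μL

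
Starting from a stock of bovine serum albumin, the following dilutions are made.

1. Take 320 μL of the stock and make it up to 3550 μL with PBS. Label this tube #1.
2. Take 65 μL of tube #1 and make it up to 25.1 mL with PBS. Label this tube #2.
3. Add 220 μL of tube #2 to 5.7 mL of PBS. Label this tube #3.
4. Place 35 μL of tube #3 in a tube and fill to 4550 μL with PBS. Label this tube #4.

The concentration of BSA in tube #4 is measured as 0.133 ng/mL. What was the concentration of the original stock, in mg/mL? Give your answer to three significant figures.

Step 1: 320 μL brought to 3550 μL → factor 3550/320 = 11.094
Step 2: 65 μL brought to 25.1 mL → factor 25100/65 = 386.15
Step 3: 220 μL + 5.7 mL = 5920 μL total → factor 5920/220 = 26.909
Step 4: 35 μL brought to 4550 μL → factor 4550/35 = 130
Overall dilution factor = 11.094 × 386.15 × 26.909 × 130 = 1.4986 × 10^7
Stock = 0.133 ng/mL × 1.4986 × 10^7 = 1.993 × 10^6 ng/mL = 1.99 mg/mL

1.99 mg/mL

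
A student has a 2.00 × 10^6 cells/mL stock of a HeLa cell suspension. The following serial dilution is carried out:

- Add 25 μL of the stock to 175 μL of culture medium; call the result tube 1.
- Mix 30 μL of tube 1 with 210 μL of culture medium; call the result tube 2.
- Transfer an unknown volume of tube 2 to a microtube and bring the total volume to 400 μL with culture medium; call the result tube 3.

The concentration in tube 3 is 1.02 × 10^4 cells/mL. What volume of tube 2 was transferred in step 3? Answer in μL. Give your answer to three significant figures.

131 μL

Step 1: 25 μL + 175 μL = 200 μL total → factor 200/25 = 8
Step 2: 30 μL + 210 μL = 240 μL total → factor 240/30 = 8
Step 3: v brought to 400 μL → factor = 400 μL/v
Product of known-step factors = 64
Overall factor = 2.00 × 10^6 cells/mL / (1.02 × 10^4 cells/mL) = 196.08
Step-3 factor = 196.08 / 64 = 3.0637
v = 400 μL / 3.0637 = 131 μL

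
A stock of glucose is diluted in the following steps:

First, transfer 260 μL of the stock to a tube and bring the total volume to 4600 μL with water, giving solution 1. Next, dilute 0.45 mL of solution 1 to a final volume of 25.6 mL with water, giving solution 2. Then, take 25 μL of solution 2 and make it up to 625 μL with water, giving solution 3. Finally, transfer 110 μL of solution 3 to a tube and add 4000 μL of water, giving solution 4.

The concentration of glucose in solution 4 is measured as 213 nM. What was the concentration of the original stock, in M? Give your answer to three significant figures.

0.200 M

Step 1: 260 μL brought to 4600 μL → factor 4600/260 = 17.692
Step 2: 0.45 mL brought to 25.6 mL → factor 25.6/0.45 = 56.889
Step 3: 25 μL brought to 625 μL → factor 625/25 = 25
Step 4: 110 μL + 4000 μL = 4110 μL total → factor 4110/110 = 37.364
Overall dilution factor = 17.692 × 56.889 × 25 × 37.364 = 9.4016 × 10^5
Stock = 213 nM × 9.4016 × 10^5 = 2.003 × 10^8 nM = 0.200 M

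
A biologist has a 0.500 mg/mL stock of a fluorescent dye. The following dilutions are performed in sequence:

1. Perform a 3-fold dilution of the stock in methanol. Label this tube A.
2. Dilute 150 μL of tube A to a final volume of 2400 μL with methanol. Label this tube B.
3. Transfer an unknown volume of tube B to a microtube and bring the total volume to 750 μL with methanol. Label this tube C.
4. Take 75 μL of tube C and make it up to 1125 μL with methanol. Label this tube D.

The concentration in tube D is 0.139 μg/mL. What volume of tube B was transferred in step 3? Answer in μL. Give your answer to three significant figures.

150 μL

Step 1: 3-fold → factor 3
Step 2: 150 μL brought to 2400 μL → factor 2400/150 = 16
Step 3: v brought to 750 μL → factor = 750 μL/v
Step 4: 75 μL brought to 1125 μL → factor 1125/75 = 15
Product of known-step factors = 720
Overall factor = 0.500 mg/mL / (0.139 μg/mL) = 3597.1
Step-3 factor = 3597.1 / 720 = 4.996
v = 750 μL / 4.996 = 150 μL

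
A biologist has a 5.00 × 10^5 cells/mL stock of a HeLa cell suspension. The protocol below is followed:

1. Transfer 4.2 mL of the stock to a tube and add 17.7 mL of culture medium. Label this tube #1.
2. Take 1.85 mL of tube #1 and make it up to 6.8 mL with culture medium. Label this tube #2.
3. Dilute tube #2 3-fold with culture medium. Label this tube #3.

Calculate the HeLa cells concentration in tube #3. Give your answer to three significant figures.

Step 1: 4.2 mL + 17.7 mL = 21.9 mL total → factor 21.9/4.2 = 5.2143
Step 2: 1.85 mL brought to 6.8 mL → factor 6.8/1.85 = 3.6757
Step 3: 3-fold → factor 3
Dilution factor through tube #3 = 5.2143 × 3.6757 × 3 = 57.498
[tube #3] = 5.00 × 10^5 cells/mL / 57.498 = 8.70 × 10^3 cells/mL

8.70 × 10^3 cells/mL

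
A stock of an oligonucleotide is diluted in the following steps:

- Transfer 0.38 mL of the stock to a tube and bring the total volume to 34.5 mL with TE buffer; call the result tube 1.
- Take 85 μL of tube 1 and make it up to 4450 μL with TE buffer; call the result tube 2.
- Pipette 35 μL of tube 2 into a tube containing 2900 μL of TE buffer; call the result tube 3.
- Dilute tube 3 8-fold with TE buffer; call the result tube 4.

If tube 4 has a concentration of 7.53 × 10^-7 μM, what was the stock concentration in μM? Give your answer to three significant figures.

2.40 μM

Step 1: 0.38 mL brought to 34.5 mL → factor 34.5/0.38 = 90.789
Step 2: 85 μL brought to 4450 μL → factor 4450/85 = 52.353
Step 3: 35 μL + 2900 μL = 2935 μL total → factor 2935/35 = 83.857
Step 4: 8-fold → factor 8
Overall dilution factor = 90.789 × 52.353 × 83.857 × 8 = 3.1886 × 10^6
Stock = 7.53 × 10^-7 μM × 3.1886 × 10^6 = 2.40 μM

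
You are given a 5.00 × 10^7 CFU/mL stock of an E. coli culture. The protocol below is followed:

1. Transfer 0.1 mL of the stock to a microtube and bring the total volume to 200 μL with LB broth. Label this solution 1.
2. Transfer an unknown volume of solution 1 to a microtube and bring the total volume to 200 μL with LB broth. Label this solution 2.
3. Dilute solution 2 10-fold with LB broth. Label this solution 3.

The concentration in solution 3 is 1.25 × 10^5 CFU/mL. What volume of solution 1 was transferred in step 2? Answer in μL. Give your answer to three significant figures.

10.0 μL

Step 1: 0.1 mL brought to 200 μL → factor 0.2/0.1 = 2
Step 2: v brought to 200 μL → factor = 200 μL/v
Step 3: 10-fold → factor 10
Product of known-step factors = 20
Overall factor = 5.00 × 10^7 CFU/mL / (1.25 × 10^5 CFU/mL) = 400
Step-2 factor = 400 / 20 = 20
v = 200 μL / 20 = 10.0 μL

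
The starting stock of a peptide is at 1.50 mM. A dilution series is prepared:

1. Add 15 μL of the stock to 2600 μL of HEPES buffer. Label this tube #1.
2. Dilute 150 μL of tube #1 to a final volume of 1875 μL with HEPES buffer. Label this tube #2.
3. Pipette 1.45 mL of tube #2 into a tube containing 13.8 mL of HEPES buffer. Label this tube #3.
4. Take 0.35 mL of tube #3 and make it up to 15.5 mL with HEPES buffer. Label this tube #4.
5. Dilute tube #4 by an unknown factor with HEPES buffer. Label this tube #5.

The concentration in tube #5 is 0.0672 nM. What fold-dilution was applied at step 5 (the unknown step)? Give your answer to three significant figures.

Step 1: 15 μL + 2600 μL = 2615 μL total → factor 2615/15 = 174.33
Step 2: 150 μL brought to 1875 μL → factor 1875/150 = 12.5
Step 3: 1.45 mL + 13.8 mL = 15.25 mL total → factor 15.25/1.45 = 10.517
Step 4: 0.35 mL brought to 15.5 mL → factor 15.5/0.35 = 44.286
Step 5: unknown factor x
Product of known-step factors = 1.015 × 10^6
Overall factor = 1.50 mM / (0.0672 nM) = 2.2321 × 10^7
x = 2.2321 × 10^7 / 1.015 × 10^6 = 22.0

22.0-fold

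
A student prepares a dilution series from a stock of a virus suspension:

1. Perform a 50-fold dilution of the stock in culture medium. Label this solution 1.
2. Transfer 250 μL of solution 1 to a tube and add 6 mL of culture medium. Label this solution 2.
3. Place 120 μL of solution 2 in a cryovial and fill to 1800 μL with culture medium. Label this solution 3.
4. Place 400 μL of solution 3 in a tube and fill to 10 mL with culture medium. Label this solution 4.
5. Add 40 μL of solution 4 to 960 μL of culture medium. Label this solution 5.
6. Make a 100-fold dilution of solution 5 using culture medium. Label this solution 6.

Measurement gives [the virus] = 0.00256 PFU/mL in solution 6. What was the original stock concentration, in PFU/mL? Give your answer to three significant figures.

3.00 × 10^6 PFU/mL

Step 1: 50-fold → factor 50
Step 2: 250 μL + 6 mL = 6250 μL total → factor 6250/250 = 25
Step 3: 120 μL brought to 1800 μL → factor 1800/120 = 15
Step 4: 400 μL brought to 10 mL → factor 10000/400 = 25
Step 5: 40 μL + 960 μL = 1000 μL total → factor 1000/40 = 25
Step 6: 100-fold → factor 100
Overall dilution factor = 50 × 25 × 15 × 25 × 25 × 100 = 1.1719 × 10^9
Stock = 0.00256 PFU/mL × 1.1719 × 10^9 = 3.00 × 10^6 PFU/mL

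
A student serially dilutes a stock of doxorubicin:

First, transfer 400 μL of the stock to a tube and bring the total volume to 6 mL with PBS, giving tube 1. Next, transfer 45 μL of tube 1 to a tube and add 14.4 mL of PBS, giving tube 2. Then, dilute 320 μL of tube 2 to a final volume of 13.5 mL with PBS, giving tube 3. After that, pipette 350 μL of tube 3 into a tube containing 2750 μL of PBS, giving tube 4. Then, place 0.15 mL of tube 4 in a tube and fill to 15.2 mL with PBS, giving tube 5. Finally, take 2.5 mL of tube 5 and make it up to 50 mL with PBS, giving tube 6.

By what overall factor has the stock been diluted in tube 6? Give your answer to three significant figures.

Step 1: 400 μL brought to 6 mL → factor 6000/400 = 15
Step 2: 45 μL + 14.4 mL = 14445 μL total → factor 14445/45 = 321
Step 3: 320 μL brought to 13.5 mL → factor 13500/320 = 42.188
Step 4: 350 μL + 2750 μL = 3100 μL total → factor 3100/350 = 8.8571
Step 5: 0.15 mL brought to 15.2 mL → factor 15.2/0.15 = 101.33
Step 6: 2.5 mL brought to 50 mL → factor 50/2.5 = 20
Overall dilution factor = 15 × 321 × 42.188 × 8.8571 × 101.33 × 20 = 3.6463 × 10^9

3.65 × 10^9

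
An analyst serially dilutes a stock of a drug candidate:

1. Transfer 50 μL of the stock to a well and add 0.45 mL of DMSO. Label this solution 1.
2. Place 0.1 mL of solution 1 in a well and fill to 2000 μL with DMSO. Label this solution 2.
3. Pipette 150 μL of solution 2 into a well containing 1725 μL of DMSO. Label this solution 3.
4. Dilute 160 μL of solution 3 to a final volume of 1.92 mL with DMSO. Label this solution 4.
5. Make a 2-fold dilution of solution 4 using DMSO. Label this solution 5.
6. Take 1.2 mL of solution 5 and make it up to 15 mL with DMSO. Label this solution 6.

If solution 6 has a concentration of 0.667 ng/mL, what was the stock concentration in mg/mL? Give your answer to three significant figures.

Step 1: 50 μL + 0.45 mL = 500 μL total → factor 500/50 = 10
Step 2: 0.1 mL brought to 2000 μL → factor 2/0.1 = 20
Step 3: 150 μL + 1725 μL = 1875 μL total → factor 1875/150 = 12.5
Step 4: 160 μL brought to 1.92 mL → factor 1920/160 = 12
Step 5: 2-fold → factor 2
Step 6: 1.2 mL brought to 15 mL → factor 15/1.2 = 12.5
Overall dilution factor = 10 × 20 × 12.5 × 12 × 2 × 12.5 = 7.5 × 10^5
Stock = 0.667 ng/mL × 7.5 × 10^5 = 5.002 × 10^5 ng/mL = 0.500 mg/mL

0.500 mg/mL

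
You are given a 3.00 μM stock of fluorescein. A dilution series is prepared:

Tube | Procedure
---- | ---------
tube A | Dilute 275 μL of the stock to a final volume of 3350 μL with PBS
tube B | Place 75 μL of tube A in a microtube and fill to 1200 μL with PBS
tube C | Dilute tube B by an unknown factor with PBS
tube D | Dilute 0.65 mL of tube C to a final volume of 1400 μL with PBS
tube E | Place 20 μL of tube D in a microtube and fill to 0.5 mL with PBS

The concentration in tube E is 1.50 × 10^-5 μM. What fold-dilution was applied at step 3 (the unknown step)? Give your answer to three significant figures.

Step 1: 275 μL brought to 3350 μL → factor 3350/275 = 12.182
Step 2: 75 μL brought to 1200 μL → factor 1200/75 = 16
Step 3: unknown factor x
Step 4: 0.65 mL brought to 1400 μL → factor 1.4/0.65 = 2.1538
Step 5: 20 μL brought to 0.5 mL → factor 500/20 = 25
Product of known-step factors = 10495
Overall factor = 3.00 μM / (1.50 × 10^-5 μM) = 2 × 10^5
x = 2 × 10^5 / 10495 = 19.1

19.1-fold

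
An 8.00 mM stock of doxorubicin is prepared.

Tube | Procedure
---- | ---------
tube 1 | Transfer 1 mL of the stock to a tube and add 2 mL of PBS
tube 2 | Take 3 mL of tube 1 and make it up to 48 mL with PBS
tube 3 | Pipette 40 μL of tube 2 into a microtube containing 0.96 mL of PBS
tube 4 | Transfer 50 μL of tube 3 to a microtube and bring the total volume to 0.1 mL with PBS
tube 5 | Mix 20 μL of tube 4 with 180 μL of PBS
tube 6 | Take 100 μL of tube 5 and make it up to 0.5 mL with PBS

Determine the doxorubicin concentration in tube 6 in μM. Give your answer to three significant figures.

0.0667 μM

Step 1: 1 mL + 2 mL = 3 mL total → factor 3/1 = 3
Step 2: 3 mL brought to 48 mL → factor 48/3 = 16
Step 3: 40 μL + 0.96 mL = 1000 μL total → factor 1000/40 = 25
Step 4: 50 μL brought to 0.1 mL → factor 100/50 = 2
Step 5: 20 μL + 180 μL = 200 μL total → factor 200/20 = 10
Step 6: 100 μL brought to 0.5 mL → factor 500/100 = 5
Overall dilution factor = 3 × 16 × 25 × 2 × 10 × 5 = 1.2 × 10^5
Final = 8.00 mM / 1.2 × 10^5 = 6.667 × 10^-5 mM = 0.0667 μM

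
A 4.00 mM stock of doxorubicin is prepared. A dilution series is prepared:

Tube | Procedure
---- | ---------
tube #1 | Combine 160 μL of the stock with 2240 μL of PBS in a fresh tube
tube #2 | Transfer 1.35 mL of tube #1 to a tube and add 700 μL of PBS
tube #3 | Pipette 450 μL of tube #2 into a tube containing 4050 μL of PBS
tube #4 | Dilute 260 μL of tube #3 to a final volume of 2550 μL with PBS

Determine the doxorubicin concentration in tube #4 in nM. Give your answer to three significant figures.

Step 1: 160 μL + 2240 μL = 2400 μL total → factor 2400/160 = 15
Step 2: 1.35 mL + 700 μL = 2.05 mL total → factor 2.05/1.35 = 1.5185
Step 3: 450 μL + 4050 μL = 4500 μL total → factor 4500/450 = 10
Step 4: 260 μL brought to 2550 μL → factor 2550/260 = 9.8077
Overall dilution factor = 15 × 1.5185 × 10 × 9.8077 = 2234
Final = 4.00 mM / 2234 = 0.001791 mM = 1.79 × 10^3 nM

1.79 × 10^3 nM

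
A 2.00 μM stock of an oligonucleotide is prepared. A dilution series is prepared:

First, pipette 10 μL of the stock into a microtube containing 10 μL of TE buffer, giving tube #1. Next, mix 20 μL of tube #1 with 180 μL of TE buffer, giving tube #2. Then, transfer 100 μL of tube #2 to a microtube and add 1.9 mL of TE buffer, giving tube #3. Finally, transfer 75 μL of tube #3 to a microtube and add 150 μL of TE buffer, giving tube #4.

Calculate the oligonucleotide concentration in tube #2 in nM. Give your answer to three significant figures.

100 nM

Step 1: 10 μL + 10 μL = 20 μL total → factor 20/10 = 2
Step 2: 20 μL + 180 μL = 200 μL total → factor 200/20 = 10
Dilution factor through tube #2 = 2 × 10 = 20
[tube #2] = 2.00 μM / 20 = 0.1000 μM = 100 nM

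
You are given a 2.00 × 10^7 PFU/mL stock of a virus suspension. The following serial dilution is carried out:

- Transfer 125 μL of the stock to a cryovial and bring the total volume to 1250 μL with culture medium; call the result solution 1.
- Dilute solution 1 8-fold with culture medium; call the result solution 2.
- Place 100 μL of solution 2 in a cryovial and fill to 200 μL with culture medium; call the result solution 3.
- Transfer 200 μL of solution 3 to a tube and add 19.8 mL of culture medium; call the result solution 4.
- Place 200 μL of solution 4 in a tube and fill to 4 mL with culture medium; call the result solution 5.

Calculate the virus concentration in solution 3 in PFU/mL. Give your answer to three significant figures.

Step 1: 125 μL brought to 1250 μL → factor 1250/125 = 10
Step 2: 8-fold → factor 8
Step 3: 100 μL brought to 200 μL → factor 200/100 = 2
Dilution factor through solution 3 = 10 × 8 × 2 = 160
[solution 3] = 2.00 × 10^7 PFU/mL / 160 = 1.25 × 10^5 PFU/mL

1.25 × 10^5 PFU/mL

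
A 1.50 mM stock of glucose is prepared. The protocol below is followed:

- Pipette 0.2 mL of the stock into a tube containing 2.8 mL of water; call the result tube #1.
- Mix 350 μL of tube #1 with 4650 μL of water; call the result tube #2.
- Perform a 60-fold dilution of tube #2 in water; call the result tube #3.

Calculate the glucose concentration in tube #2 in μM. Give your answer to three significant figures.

Step 1: 0.2 mL + 2.8 mL = 3 mL total → factor 3/0.2 = 15
Step 2: 350 μL + 4650 μL = 5000 μL total → factor 5000/350 = 14.286
Dilution factor through tube #2 = 15 × 14.286 = 214.29
[tube #2] = 1.50 mM / 214.29 = 0.007000 mM = 7.00 μM

7.00 μM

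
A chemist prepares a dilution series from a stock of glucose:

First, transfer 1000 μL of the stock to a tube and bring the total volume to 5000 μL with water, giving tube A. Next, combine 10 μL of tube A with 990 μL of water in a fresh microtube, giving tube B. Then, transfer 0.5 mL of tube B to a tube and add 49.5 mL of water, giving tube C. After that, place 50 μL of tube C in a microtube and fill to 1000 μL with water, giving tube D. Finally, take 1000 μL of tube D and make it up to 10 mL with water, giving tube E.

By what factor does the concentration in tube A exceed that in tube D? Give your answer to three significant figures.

2.00 × 10^5

Step 1: 1000 μL brought to 5000 μL → factor 5000/1000 = 5
Step 2: 10 μL + 990 μL = 1000 μL total → factor 1000/10 = 100
Step 3: 0.5 mL + 49.5 mL = 50 mL total → factor 50/0.5 = 100
Step 4: 50 μL brought to 1000 μL → factor 1000/50 = 20
Dilution factor to tube A = 5; to tube D = 1 × 10^6
[tube A]/[tube D] = (factor to tube D)/(factor to tube A) = 1 × 10^6/5 = 2.00 × 10^5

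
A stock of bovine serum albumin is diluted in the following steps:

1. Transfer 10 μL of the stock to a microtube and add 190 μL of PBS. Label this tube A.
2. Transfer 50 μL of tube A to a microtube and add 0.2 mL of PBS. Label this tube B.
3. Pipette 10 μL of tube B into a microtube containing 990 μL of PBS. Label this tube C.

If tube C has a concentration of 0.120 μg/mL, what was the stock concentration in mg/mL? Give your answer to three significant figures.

1.20 mg/mL

Step 1: 10 μL + 190 μL = 200 μL total → factor 200/10 = 20
Step 2: 50 μL + 0.2 mL = 250 μL total → factor 250/50 = 5
Step 3: 10 μL + 990 μL = 1000 μL total → factor 1000/10 = 100
Overall dilution factor = 20 × 5 × 100 = 10000
Stock = 0.120 μg/mL × 10000 = 1200 μg/mL = 1.20 mg/mL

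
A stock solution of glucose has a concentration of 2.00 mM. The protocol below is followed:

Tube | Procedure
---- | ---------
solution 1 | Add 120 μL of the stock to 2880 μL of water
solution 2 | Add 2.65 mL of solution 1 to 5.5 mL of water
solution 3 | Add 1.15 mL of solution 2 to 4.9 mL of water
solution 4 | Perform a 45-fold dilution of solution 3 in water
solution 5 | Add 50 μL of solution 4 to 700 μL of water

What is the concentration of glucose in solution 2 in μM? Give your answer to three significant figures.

Step 1: 120 μL + 2880 μL = 3000 μL total → factor 3000/120 = 25
Step 2: 2.65 mL + 5.5 mL = 8.15 mL total → factor 8.15/2.65 = 3.0755
Dilution factor through solution 2 = 25 × 3.0755 = 76.887
[solution 2] = 2.00 mM / 76.887 = 0.02601 mM = 26.0 μM

26.0 μM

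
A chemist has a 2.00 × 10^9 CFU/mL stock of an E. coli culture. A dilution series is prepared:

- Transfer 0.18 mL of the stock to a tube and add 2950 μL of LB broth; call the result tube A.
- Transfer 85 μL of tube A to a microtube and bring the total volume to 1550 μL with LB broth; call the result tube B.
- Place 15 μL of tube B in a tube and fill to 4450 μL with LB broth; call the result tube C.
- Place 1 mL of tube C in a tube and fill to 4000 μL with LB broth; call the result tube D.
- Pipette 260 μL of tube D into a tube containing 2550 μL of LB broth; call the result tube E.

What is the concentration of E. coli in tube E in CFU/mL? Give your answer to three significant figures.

Step 1: 0.18 mL + 2950 μL = 3.13 mL total → factor 3.13/0.18 = 17.389
Step 2: 85 μL brought to 1550 μL → factor 1550/85 = 18.235
Step 3: 15 μL brought to 4450 μL → factor 4450/15 = 296.67
Step 4: 1 mL brought to 4000 μL → factor 4/1 = 4
Step 5: 260 μL + 2550 μL = 2810 μL total → factor 2810/260 = 10.808
Overall dilution factor = 17.389 × 18.235 × 296.67 × 4 × 10.808 = 4.0667 × 10^6
Final = 2.00 × 10^9 CFU/mL / 4.0667 × 10^6 = 492 CFU/mL

492 CFU/mL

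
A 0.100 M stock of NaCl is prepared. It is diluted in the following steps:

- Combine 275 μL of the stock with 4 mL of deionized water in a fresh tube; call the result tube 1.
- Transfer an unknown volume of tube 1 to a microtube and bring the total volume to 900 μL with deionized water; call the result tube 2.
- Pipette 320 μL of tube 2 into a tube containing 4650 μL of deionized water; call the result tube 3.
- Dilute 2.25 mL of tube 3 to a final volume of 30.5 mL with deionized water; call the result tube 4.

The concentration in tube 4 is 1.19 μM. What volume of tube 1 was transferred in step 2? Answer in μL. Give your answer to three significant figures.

Step 1: 275 μL + 4 mL = 4275 μL total → factor 4275/275 = 15.545
Step 2: v brought to 900 μL → factor = 900 μL/v
Step 3: 320 μL + 4650 μL = 4970 μL total → factor 4970/320 = 15.531
Step 4: 2.25 mL brought to 30.5 mL → factor 30.5/2.25 = 13.556
Product of known-step factors = 3272.9
Overall factor = 0.100 M / (1.19 μM) = 84034
Step-2 factor = 84034 / 3272.9 = 25.676
v = 900 μL / 25.676 = 35.1 μL

35.1 μL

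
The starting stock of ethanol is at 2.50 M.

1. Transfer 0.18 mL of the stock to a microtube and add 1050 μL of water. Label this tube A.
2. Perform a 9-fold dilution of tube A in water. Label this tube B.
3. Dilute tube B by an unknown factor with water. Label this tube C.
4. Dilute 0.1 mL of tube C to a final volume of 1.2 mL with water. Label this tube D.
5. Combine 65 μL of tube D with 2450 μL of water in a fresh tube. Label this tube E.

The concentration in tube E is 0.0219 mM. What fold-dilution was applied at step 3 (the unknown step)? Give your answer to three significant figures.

Step 1: 0.18 mL + 1050 μL = 1.23 mL total → factor 1.23/0.18 = 6.8333
Step 2: 9-fold → factor 9
Step 3: unknown factor x
Step 4: 0.1 mL brought to 1.2 mL → factor 1.2/0.1 = 12
Step 5: 65 μL + 2450 μL = 2515 μL total → factor 2515/65 = 38.692
Product of known-step factors = 28555
Overall factor = 2.50 M / (0.0219 mM) = 1.1416 × 10^5
x = 1.1416 × 10^5 / 28555 = 4.00

4.00-fold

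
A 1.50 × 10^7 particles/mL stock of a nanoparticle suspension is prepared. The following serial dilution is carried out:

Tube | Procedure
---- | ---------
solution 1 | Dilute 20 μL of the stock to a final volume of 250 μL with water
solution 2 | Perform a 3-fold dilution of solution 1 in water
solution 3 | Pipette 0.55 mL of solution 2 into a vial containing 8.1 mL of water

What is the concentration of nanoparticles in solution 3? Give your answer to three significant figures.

Step 1: 20 μL brought to 250 μL → factor 250/20 = 12.5
Step 2: 3-fold → factor 3
Step 3: 0.55 mL + 8.1 mL = 8.65 mL total → factor 8.65/0.55 = 15.727
Overall dilution factor = 12.5 × 3 × 15.727 = 589.77
Final = 1.50 × 10^7 particles/mL / 589.77 = 2.54 × 10^4 particles/mL

2.54 × 10^4 particles/mL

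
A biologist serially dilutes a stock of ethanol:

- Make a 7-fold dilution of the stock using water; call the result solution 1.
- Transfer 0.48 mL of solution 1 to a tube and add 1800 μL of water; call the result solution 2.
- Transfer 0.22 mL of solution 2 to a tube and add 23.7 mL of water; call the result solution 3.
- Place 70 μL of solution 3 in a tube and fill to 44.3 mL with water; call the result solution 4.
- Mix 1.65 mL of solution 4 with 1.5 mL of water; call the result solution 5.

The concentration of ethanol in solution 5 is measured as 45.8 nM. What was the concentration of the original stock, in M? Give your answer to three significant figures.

Step 1: 7-fold → factor 7
Step 2: 0.48 mL + 1800 μL = 2.28 mL total → factor 2.28/0.48 = 4.75
Step 3: 0.22 mL + 23.7 mL = 23.92 mL total → factor 23.92/0.22 = 108.73
Step 4: 70 μL brought to 44.3 mL → factor 44300/70 = 632.86
Step 5: 1.65 mL + 1.5 mL = 3.15 mL total → factor 3.15/1.65 = 1.9091
Overall dilution factor = 7 × 4.75 × 108.73 × 632.86 × 1.9091 = 4.3678 × 10^6
Stock = 45.8 nM × 4.3678 × 10^6 = 2.000 × 10^8 nM = 0.200 M

0.200 M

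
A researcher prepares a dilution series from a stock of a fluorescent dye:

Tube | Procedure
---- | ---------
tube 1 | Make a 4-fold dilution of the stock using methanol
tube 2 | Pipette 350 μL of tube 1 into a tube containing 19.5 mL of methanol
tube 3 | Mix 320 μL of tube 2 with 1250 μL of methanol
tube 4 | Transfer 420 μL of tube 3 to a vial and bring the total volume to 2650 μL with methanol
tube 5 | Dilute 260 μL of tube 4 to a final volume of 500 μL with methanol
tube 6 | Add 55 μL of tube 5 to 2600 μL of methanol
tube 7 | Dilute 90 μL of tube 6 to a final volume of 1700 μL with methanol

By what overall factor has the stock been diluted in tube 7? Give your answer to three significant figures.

Step 1: 4-fold → factor 4
Step 2: 350 μL + 19.5 mL = 19850 μL total → factor 19850/350 = 56.714
Step 3: 320 μL + 1250 μL = 1570 μL total → factor 1570/320 = 4.9062
Step 4: 420 μL brought to 2650 μL → factor 2650/420 = 6.3095
Step 5: 260 μL brought to 500 μL → factor 500/260 = 1.9231
Step 6: 55 μL + 2600 μL = 2655 μL total → factor 2655/55 = 48.273
Step 7: 90 μL brought to 1700 μL → factor 1700/90 = 18.889
Overall dilution factor = 4 × 56.714 × 4.9062 × 6.3095 × 1.9231 × 48.273 × 18.889 = 1.2314 × 10^7

1.23 × 10^7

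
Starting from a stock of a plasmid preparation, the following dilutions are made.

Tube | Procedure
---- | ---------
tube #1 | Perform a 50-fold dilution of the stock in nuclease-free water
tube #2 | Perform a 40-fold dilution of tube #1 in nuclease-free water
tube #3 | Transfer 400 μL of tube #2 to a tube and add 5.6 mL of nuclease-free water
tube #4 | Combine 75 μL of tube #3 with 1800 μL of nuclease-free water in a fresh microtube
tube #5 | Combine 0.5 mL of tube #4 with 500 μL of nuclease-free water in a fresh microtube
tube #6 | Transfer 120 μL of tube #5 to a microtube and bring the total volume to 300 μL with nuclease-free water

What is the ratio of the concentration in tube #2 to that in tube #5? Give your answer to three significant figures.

Step 1: 50-fold → factor 50
Step 2: 40-fold → factor 40
Step 3: 400 μL + 5.6 mL = 6000 μL total → factor 6000/400 = 15
Step 4: 75 μL + 1800 μL = 1875 μL total → factor 1875/75 = 25
Step 5: 0.5 mL + 500 μL = 1 mL total → factor 1/0.5 = 2
Dilution factor to tube #2 = 2000; to tube #5 = 1.5 × 10^6
[tube #2]/[tube #5] = (factor to tube #5)/(factor to tube #2) = 1.5 × 10^6/2000 = 750

750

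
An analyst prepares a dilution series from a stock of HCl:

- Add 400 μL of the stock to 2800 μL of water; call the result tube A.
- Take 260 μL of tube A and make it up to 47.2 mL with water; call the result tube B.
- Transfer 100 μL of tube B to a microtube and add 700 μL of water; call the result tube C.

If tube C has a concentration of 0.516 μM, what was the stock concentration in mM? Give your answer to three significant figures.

Step 1: 400 μL + 2800 μL = 3200 μL total → factor 3200/400 = 8
Step 2: 260 μL brought to 47.2 mL → factor 47200/260 = 181.54
Step 3: 100 μL + 700 μL = 800 μL total → factor 800/100 = 8
Overall dilution factor = 8 × 181.54 × 8 = 11618
Stock = 0.516 μM × 11618 = 5995 μM = 6.00 mM

6.00 mM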